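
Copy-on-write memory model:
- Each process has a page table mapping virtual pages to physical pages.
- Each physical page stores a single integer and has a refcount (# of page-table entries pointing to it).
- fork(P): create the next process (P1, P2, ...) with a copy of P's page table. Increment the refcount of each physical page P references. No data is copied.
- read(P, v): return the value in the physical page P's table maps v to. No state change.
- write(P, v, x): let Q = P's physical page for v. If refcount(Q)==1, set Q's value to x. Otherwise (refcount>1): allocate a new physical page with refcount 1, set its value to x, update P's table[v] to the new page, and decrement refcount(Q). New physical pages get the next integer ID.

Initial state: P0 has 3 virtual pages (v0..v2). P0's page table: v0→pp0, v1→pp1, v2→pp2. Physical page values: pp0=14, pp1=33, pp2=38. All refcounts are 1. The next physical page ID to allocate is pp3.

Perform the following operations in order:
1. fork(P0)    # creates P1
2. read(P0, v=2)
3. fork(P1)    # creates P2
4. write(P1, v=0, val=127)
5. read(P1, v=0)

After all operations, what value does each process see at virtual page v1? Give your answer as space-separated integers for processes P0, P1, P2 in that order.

Op 1: fork(P0) -> P1. 3 ppages; refcounts: pp0:2 pp1:2 pp2:2
Op 2: read(P0, v2) -> 38. No state change.
Op 3: fork(P1) -> P2. 3 ppages; refcounts: pp0:3 pp1:3 pp2:3
Op 4: write(P1, v0, 127). refcount(pp0)=3>1 -> COPY to pp3. 4 ppages; refcounts: pp0:2 pp1:3 pp2:3 pp3:1
Op 5: read(P1, v0) -> 127. No state change.
P0: v1 -> pp1 = 33
P1: v1 -> pp1 = 33
P2: v1 -> pp1 = 33

Answer: 33 33 33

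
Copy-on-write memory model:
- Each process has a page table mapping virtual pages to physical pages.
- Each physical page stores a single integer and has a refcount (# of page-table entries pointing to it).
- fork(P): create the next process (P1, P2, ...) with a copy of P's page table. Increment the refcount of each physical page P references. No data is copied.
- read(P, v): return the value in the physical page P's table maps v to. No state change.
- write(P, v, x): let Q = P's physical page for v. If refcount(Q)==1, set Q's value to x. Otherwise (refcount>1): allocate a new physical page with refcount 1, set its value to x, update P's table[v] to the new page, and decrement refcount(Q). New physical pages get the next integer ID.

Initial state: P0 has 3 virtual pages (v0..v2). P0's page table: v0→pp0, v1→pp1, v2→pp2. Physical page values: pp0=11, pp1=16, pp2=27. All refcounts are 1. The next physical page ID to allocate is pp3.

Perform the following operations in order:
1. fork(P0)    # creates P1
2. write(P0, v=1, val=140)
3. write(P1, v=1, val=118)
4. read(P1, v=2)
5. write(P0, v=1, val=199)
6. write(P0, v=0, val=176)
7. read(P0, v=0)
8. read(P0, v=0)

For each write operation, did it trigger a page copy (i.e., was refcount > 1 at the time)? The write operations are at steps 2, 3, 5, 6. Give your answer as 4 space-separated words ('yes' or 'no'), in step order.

Op 1: fork(P0) -> P1. 3 ppages; refcounts: pp0:2 pp1:2 pp2:2
Op 2: write(P0, v1, 140). refcount(pp1)=2>1 -> COPY to pp3. 4 ppages; refcounts: pp0:2 pp1:1 pp2:2 pp3:1
Op 3: write(P1, v1, 118). refcount(pp1)=1 -> write in place. 4 ppages; refcounts: pp0:2 pp1:1 pp2:2 pp3:1
Op 4: read(P1, v2) -> 27. No state change.
Op 5: write(P0, v1, 199). refcount(pp3)=1 -> write in place. 4 ppages; refcounts: pp0:2 pp1:1 pp2:2 pp3:1
Op 6: write(P0, v0, 176). refcount(pp0)=2>1 -> COPY to pp4. 5 ppages; refcounts: pp0:1 pp1:1 pp2:2 pp3:1 pp4:1
Op 7: read(P0, v0) -> 176. No state change.
Op 8: read(P0, v0) -> 176. No state change.

yes no no yes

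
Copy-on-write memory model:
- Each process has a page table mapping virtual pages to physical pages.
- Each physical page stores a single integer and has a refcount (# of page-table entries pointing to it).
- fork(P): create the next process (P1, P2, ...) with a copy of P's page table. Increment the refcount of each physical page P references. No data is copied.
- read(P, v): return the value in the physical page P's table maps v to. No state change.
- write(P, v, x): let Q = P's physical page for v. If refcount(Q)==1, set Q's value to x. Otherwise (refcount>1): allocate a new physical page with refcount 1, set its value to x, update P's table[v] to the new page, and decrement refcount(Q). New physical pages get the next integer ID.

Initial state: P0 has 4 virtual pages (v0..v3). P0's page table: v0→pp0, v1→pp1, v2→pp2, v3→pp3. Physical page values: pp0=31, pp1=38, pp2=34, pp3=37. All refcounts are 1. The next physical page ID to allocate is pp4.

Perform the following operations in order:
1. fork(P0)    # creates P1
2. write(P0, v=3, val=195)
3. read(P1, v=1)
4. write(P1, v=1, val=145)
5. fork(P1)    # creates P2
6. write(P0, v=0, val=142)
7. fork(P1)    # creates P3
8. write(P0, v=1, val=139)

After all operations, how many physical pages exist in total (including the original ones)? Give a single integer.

Answer: 7

Derivation:
Op 1: fork(P0) -> P1. 4 ppages; refcounts: pp0:2 pp1:2 pp2:2 pp3:2
Op 2: write(P0, v3, 195). refcount(pp3)=2>1 -> COPY to pp4. 5 ppages; refcounts: pp0:2 pp1:2 pp2:2 pp3:1 pp4:1
Op 3: read(P1, v1) -> 38. No state change.
Op 4: write(P1, v1, 145). refcount(pp1)=2>1 -> COPY to pp5. 6 ppages; refcounts: pp0:2 pp1:1 pp2:2 pp3:1 pp4:1 pp5:1
Op 5: fork(P1) -> P2. 6 ppages; refcounts: pp0:3 pp1:1 pp2:3 pp3:2 pp4:1 pp5:2
Op 6: write(P0, v0, 142). refcount(pp0)=3>1 -> COPY to pp6. 7 ppages; refcounts: pp0:2 pp1:1 pp2:3 pp3:2 pp4:1 pp5:2 pp6:1
Op 7: fork(P1) -> P3. 7 ppages; refcounts: pp0:3 pp1:1 pp2:4 pp3:3 pp4:1 pp5:3 pp6:1
Op 8: write(P0, v1, 139). refcount(pp1)=1 -> write in place. 7 ppages; refcounts: pp0:3 pp1:1 pp2:4 pp3:3 pp4:1 pp5:3 pp6:1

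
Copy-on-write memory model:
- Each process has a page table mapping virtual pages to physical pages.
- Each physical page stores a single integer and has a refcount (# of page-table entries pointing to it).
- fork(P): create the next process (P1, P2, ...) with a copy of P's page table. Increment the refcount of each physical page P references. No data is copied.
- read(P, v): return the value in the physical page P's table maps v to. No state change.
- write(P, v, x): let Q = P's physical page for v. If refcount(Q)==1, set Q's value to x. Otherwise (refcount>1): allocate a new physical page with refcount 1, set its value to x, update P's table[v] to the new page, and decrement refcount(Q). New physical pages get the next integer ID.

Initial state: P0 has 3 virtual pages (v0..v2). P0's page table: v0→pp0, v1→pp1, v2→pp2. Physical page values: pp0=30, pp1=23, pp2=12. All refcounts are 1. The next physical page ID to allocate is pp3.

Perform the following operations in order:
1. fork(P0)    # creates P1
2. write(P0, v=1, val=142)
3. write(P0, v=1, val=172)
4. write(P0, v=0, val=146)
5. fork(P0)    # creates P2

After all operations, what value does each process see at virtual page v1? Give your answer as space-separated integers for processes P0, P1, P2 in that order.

Answer: 172 23 172

Derivation:
Op 1: fork(P0) -> P1. 3 ppages; refcounts: pp0:2 pp1:2 pp2:2
Op 2: write(P0, v1, 142). refcount(pp1)=2>1 -> COPY to pp3. 4 ppages; refcounts: pp0:2 pp1:1 pp2:2 pp3:1
Op 3: write(P0, v1, 172). refcount(pp3)=1 -> write in place. 4 ppages; refcounts: pp0:2 pp1:1 pp2:2 pp3:1
Op 4: write(P0, v0, 146). refcount(pp0)=2>1 -> COPY to pp4. 5 ppages; refcounts: pp0:1 pp1:1 pp2:2 pp3:1 pp4:1
Op 5: fork(P0) -> P2. 5 ppages; refcounts: pp0:1 pp1:1 pp2:3 pp3:2 pp4:2
P0: v1 -> pp3 = 172
P1: v1 -> pp1 = 23
P2: v1 -> pp3 = 172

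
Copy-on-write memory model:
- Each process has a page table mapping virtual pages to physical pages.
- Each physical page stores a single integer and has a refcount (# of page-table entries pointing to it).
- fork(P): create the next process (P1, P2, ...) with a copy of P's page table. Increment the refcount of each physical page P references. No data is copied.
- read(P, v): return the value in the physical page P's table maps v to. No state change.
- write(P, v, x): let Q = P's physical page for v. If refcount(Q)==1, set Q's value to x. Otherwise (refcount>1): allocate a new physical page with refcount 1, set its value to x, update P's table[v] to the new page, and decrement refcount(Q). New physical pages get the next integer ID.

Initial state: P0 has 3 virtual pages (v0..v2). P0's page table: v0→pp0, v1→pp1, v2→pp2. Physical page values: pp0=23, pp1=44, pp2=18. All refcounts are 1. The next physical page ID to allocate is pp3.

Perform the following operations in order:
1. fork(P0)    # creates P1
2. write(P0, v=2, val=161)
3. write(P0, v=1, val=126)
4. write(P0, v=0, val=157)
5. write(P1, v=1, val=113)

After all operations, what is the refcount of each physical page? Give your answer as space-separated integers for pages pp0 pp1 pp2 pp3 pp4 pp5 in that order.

Answer: 1 1 1 1 1 1

Derivation:
Op 1: fork(P0) -> P1. 3 ppages; refcounts: pp0:2 pp1:2 pp2:2
Op 2: write(P0, v2, 161). refcount(pp2)=2>1 -> COPY to pp3. 4 ppages; refcounts: pp0:2 pp1:2 pp2:1 pp3:1
Op 3: write(P0, v1, 126). refcount(pp1)=2>1 -> COPY to pp4. 5 ppages; refcounts: pp0:2 pp1:1 pp2:1 pp3:1 pp4:1
Op 4: write(P0, v0, 157). refcount(pp0)=2>1 -> COPY to pp5. 6 ppages; refcounts: pp0:1 pp1:1 pp2:1 pp3:1 pp4:1 pp5:1
Op 5: write(P1, v1, 113). refcount(pp1)=1 -> write in place. 6 ppages; refcounts: pp0:1 pp1:1 pp2:1 pp3:1 pp4:1 pp5:1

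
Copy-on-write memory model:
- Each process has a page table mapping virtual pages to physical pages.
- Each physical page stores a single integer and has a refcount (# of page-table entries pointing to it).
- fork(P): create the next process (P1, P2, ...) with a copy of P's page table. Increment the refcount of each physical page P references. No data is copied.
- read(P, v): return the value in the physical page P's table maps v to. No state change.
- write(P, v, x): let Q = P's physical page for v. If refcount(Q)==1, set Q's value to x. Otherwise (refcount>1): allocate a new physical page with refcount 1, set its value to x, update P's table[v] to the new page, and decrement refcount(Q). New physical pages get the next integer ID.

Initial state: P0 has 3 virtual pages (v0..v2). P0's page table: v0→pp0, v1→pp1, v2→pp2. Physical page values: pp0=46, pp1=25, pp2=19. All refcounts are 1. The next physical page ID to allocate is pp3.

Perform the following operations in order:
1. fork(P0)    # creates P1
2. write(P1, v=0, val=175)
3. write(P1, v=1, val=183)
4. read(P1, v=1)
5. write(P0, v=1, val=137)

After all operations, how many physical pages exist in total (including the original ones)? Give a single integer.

Answer: 5

Derivation:
Op 1: fork(P0) -> P1. 3 ppages; refcounts: pp0:2 pp1:2 pp2:2
Op 2: write(P1, v0, 175). refcount(pp0)=2>1 -> COPY to pp3. 4 ppages; refcounts: pp0:1 pp1:2 pp2:2 pp3:1
Op 3: write(P1, v1, 183). refcount(pp1)=2>1 -> COPY to pp4. 5 ppages; refcounts: pp0:1 pp1:1 pp2:2 pp3:1 pp4:1
Op 4: read(P1, v1) -> 183. No state change.
Op 5: write(P0, v1, 137). refcount(pp1)=1 -> write in place. 5 ppages; refcounts: pp0:1 pp1:1 pp2:2 pp3:1 pp4:1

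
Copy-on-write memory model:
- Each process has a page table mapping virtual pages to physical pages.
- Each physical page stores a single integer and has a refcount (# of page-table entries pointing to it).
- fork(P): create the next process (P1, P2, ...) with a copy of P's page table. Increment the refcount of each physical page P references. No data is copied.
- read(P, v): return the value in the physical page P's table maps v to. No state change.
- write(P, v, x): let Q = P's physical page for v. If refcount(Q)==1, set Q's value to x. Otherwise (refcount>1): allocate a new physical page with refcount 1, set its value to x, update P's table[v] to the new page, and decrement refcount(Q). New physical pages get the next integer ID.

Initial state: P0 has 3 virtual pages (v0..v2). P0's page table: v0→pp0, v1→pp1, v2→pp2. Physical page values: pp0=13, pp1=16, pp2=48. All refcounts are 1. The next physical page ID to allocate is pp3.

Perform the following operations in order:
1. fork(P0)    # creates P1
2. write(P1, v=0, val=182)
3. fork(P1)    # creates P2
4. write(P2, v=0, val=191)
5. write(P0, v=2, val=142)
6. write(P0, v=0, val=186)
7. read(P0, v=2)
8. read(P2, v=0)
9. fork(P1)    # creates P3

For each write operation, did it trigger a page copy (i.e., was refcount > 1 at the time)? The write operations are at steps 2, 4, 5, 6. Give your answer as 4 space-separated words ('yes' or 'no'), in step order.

Op 1: fork(P0) -> P1. 3 ppages; refcounts: pp0:2 pp1:2 pp2:2
Op 2: write(P1, v0, 182). refcount(pp0)=2>1 -> COPY to pp3. 4 ppages; refcounts: pp0:1 pp1:2 pp2:2 pp3:1
Op 3: fork(P1) -> P2. 4 ppages; refcounts: pp0:1 pp1:3 pp2:3 pp3:2
Op 4: write(P2, v0, 191). refcount(pp3)=2>1 -> COPY to pp4. 5 ppages; refcounts: pp0:1 pp1:3 pp2:3 pp3:1 pp4:1
Op 5: write(P0, v2, 142). refcount(pp2)=3>1 -> COPY to pp5. 6 ppages; refcounts: pp0:1 pp1:3 pp2:2 pp3:1 pp4:1 pp5:1
Op 6: write(P0, v0, 186). refcount(pp0)=1 -> write in place. 6 ppages; refcounts: pp0:1 pp1:3 pp2:2 pp3:1 pp4:1 pp5:1
Op 7: read(P0, v2) -> 142. No state change.
Op 8: read(P2, v0) -> 191. No state change.
Op 9: fork(P1) -> P3. 6 ppages; refcounts: pp0:1 pp1:4 pp2:3 pp3:2 pp4:1 pp5:1

yes yes yes no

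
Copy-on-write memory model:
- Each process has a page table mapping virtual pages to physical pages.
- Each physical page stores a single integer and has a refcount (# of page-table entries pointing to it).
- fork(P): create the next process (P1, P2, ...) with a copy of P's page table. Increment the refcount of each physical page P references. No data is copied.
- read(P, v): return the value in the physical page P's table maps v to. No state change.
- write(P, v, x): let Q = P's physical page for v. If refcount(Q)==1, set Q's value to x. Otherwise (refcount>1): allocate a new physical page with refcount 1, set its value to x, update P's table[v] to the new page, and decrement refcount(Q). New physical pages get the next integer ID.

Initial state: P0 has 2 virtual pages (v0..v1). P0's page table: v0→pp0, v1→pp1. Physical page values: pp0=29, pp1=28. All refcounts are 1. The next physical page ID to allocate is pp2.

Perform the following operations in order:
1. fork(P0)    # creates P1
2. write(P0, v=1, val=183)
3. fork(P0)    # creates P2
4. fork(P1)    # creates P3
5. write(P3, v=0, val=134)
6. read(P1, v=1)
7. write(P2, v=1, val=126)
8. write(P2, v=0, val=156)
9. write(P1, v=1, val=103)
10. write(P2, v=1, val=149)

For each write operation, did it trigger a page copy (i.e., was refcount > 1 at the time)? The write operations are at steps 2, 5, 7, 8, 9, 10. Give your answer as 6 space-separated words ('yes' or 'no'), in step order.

Op 1: fork(P0) -> P1. 2 ppages; refcounts: pp0:2 pp1:2
Op 2: write(P0, v1, 183). refcount(pp1)=2>1 -> COPY to pp2. 3 ppages; refcounts: pp0:2 pp1:1 pp2:1
Op 3: fork(P0) -> P2. 3 ppages; refcounts: pp0:3 pp1:1 pp2:2
Op 4: fork(P1) -> P3. 3 ppages; refcounts: pp0:4 pp1:2 pp2:2
Op 5: write(P3, v0, 134). refcount(pp0)=4>1 -> COPY to pp3. 4 ppages; refcounts: pp0:3 pp1:2 pp2:2 pp3:1
Op 6: read(P1, v1) -> 28. No state change.
Op 7: write(P2, v1, 126). refcount(pp2)=2>1 -> COPY to pp4. 5 ppages; refcounts: pp0:3 pp1:2 pp2:1 pp3:1 pp4:1
Op 8: write(P2, v0, 156). refcount(pp0)=3>1 -> COPY to pp5. 6 ppages; refcounts: pp0:2 pp1:2 pp2:1 pp3:1 pp4:1 pp5:1
Op 9: write(P1, v1, 103). refcount(pp1)=2>1 -> COPY to pp6. 7 ppages; refcounts: pp0:2 pp1:1 pp2:1 pp3:1 pp4:1 pp5:1 pp6:1
Op 10: write(P2, v1, 149). refcount(pp4)=1 -> write in place. 7 ppages; refcounts: pp0:2 pp1:1 pp2:1 pp3:1 pp4:1 pp5:1 pp6:1

yes yes yes yes yes no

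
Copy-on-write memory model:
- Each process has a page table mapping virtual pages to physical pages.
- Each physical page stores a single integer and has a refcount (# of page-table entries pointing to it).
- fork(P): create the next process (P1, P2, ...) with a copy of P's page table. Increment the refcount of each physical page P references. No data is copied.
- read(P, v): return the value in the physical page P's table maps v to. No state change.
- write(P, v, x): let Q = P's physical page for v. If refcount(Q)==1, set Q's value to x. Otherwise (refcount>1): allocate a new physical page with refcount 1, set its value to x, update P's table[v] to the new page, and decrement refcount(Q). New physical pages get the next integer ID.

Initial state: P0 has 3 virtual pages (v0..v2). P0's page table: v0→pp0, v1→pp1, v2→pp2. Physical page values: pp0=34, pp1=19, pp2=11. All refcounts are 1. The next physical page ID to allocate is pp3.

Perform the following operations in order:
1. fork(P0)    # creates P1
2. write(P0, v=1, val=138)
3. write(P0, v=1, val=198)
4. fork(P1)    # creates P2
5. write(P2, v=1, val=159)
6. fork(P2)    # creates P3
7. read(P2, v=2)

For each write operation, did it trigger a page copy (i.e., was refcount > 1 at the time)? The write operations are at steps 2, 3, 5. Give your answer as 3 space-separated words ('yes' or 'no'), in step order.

Op 1: fork(P0) -> P1. 3 ppages; refcounts: pp0:2 pp1:2 pp2:2
Op 2: write(P0, v1, 138). refcount(pp1)=2>1 -> COPY to pp3. 4 ppages; refcounts: pp0:2 pp1:1 pp2:2 pp3:1
Op 3: write(P0, v1, 198). refcount(pp3)=1 -> write in place. 4 ppages; refcounts: pp0:2 pp1:1 pp2:2 pp3:1
Op 4: fork(P1) -> P2. 4 ppages; refcounts: pp0:3 pp1:2 pp2:3 pp3:1
Op 5: write(P2, v1, 159). refcount(pp1)=2>1 -> COPY to pp4. 5 ppages; refcounts: pp0:3 pp1:1 pp2:3 pp3:1 pp4:1
Op 6: fork(P2) -> P3. 5 ppages; refcounts: pp0:4 pp1:1 pp2:4 pp3:1 pp4:2
Op 7: read(P2, v2) -> 11. No state change.

yes no yes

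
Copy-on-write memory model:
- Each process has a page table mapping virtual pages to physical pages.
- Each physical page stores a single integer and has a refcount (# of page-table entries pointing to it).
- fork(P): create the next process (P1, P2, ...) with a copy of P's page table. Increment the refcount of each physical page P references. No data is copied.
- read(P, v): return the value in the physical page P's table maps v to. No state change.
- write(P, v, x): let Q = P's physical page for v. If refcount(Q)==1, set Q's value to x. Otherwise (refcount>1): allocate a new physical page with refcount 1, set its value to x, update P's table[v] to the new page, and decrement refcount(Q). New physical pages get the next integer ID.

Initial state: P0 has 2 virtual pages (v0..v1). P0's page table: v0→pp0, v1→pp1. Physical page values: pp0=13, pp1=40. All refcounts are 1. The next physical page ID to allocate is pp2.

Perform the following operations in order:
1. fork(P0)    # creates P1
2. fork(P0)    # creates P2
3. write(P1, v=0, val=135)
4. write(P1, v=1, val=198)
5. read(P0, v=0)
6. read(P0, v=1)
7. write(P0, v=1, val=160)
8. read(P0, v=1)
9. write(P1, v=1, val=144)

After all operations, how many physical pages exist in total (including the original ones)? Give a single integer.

Op 1: fork(P0) -> P1. 2 ppages; refcounts: pp0:2 pp1:2
Op 2: fork(P0) -> P2. 2 ppages; refcounts: pp0:3 pp1:3
Op 3: write(P1, v0, 135). refcount(pp0)=3>1 -> COPY to pp2. 3 ppages; refcounts: pp0:2 pp1:3 pp2:1
Op 4: write(P1, v1, 198). refcount(pp1)=3>1 -> COPY to pp3. 4 ppages; refcounts: pp0:2 pp1:2 pp2:1 pp3:1
Op 5: read(P0, v0) -> 13. No state change.
Op 6: read(P0, v1) -> 40. No state change.
Op 7: write(P0, v1, 160). refcount(pp1)=2>1 -> COPY to pp4. 5 ppages; refcounts: pp0:2 pp1:1 pp2:1 pp3:1 pp4:1
Op 8: read(P0, v1) -> 160. No state change.
Op 9: write(P1, v1, 144). refcount(pp3)=1 -> write in place. 5 ppages; refcounts: pp0:2 pp1:1 pp2:1 pp3:1 pp4:1

Answer: 5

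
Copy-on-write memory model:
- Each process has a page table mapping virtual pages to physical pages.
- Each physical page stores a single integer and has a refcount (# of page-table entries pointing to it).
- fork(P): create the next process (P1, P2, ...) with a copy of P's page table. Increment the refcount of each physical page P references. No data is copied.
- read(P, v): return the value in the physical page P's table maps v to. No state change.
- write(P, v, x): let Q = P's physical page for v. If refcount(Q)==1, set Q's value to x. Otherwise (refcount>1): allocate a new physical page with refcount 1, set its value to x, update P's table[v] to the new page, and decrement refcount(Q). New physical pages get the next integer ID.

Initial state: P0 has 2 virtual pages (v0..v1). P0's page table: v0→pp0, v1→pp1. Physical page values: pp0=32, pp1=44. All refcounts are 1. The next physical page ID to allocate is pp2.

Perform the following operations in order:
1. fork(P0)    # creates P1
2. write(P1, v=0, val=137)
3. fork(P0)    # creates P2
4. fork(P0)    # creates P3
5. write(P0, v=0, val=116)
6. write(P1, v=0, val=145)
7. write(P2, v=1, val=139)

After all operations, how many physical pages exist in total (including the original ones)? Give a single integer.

Answer: 5

Derivation:
Op 1: fork(P0) -> P1. 2 ppages; refcounts: pp0:2 pp1:2
Op 2: write(P1, v0, 137). refcount(pp0)=2>1 -> COPY to pp2. 3 ppages; refcounts: pp0:1 pp1:2 pp2:1
Op 3: fork(P0) -> P2. 3 ppages; refcounts: pp0:2 pp1:3 pp2:1
Op 4: fork(P0) -> P3. 3 ppages; refcounts: pp0:3 pp1:4 pp2:1
Op 5: write(P0, v0, 116). refcount(pp0)=3>1 -> COPY to pp3. 4 ppages; refcounts: pp0:2 pp1:4 pp2:1 pp3:1
Op 6: write(P1, v0, 145). refcount(pp2)=1 -> write in place. 4 ppages; refcounts: pp0:2 pp1:4 pp2:1 pp3:1
Op 7: write(P2, v1, 139). refcount(pp1)=4>1 -> COPY to pp4. 5 ppages; refcounts: pp0:2 pp1:3 pp2:1 pp3:1 pp4:1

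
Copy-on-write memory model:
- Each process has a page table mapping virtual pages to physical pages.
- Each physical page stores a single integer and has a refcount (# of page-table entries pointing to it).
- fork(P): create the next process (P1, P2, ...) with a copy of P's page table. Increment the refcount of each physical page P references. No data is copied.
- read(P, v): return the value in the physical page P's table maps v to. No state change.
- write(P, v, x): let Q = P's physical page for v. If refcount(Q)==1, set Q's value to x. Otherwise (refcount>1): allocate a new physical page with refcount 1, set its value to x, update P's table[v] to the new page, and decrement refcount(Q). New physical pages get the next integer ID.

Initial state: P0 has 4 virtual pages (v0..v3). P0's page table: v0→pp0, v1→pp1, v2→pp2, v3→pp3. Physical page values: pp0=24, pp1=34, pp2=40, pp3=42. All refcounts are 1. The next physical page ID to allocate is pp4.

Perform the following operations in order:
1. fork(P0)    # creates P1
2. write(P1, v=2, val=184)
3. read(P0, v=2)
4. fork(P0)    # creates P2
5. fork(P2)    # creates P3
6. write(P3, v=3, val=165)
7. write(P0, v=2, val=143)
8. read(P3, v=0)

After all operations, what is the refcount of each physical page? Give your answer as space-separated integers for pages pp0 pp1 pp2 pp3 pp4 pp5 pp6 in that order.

Op 1: fork(P0) -> P1. 4 ppages; refcounts: pp0:2 pp1:2 pp2:2 pp3:2
Op 2: write(P1, v2, 184). refcount(pp2)=2>1 -> COPY to pp4. 5 ppages; refcounts: pp0:2 pp1:2 pp2:1 pp3:2 pp4:1
Op 3: read(P0, v2) -> 40. No state change.
Op 4: fork(P0) -> P2. 5 ppages; refcounts: pp0:3 pp1:3 pp2:2 pp3:3 pp4:1
Op 5: fork(P2) -> P3. 5 ppages; refcounts: pp0:4 pp1:4 pp2:3 pp3:4 pp4:1
Op 6: write(P3, v3, 165). refcount(pp3)=4>1 -> COPY to pp5. 6 ppages; refcounts: pp0:4 pp1:4 pp2:3 pp3:3 pp4:1 pp5:1
Op 7: write(P0, v2, 143). refcount(pp2)=3>1 -> COPY to pp6. 7 ppages; refcounts: pp0:4 pp1:4 pp2:2 pp3:3 pp4:1 pp5:1 pp6:1
Op 8: read(P3, v0) -> 24. No state change.

Answer: 4 4 2 3 1 1 1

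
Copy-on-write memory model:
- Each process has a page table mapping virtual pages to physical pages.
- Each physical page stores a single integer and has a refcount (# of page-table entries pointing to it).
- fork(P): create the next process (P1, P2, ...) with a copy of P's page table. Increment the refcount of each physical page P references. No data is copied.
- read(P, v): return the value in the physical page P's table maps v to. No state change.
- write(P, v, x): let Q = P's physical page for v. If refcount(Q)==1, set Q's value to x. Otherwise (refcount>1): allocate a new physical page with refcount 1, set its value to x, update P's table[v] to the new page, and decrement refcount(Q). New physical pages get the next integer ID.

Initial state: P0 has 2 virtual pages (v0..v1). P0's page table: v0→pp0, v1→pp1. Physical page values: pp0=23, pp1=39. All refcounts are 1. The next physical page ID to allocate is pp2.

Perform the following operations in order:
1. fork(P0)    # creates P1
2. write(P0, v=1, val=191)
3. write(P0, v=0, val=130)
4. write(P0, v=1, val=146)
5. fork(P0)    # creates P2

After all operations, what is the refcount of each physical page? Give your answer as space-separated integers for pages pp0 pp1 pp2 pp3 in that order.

Op 1: fork(P0) -> P1. 2 ppages; refcounts: pp0:2 pp1:2
Op 2: write(P0, v1, 191). refcount(pp1)=2>1 -> COPY to pp2. 3 ppages; refcounts: pp0:2 pp1:1 pp2:1
Op 3: write(P0, v0, 130). refcount(pp0)=2>1 -> COPY to pp3. 4 ppages; refcounts: pp0:1 pp1:1 pp2:1 pp3:1
Op 4: write(P0, v1, 146). refcount(pp2)=1 -> write in place. 4 ppages; refcounts: pp0:1 pp1:1 pp2:1 pp3:1
Op 5: fork(P0) -> P2. 4 ppages; refcounts: pp0:1 pp1:1 pp2:2 pp3:2

Answer: 1 1 2 2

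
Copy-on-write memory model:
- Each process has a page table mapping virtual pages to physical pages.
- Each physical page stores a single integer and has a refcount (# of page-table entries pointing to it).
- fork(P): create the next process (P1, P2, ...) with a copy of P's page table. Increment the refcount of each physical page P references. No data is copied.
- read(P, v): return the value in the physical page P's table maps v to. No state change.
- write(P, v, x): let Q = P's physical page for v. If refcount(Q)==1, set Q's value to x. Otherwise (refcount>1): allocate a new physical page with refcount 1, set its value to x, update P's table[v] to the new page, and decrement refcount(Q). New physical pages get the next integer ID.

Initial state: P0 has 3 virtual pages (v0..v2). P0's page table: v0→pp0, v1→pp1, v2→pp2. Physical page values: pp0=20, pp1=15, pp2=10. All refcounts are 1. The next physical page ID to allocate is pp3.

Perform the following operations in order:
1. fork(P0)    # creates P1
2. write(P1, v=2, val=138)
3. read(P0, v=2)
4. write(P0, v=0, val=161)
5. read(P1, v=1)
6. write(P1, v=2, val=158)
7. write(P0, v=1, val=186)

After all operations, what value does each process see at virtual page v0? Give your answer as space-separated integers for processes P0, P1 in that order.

Op 1: fork(P0) -> P1. 3 ppages; refcounts: pp0:2 pp1:2 pp2:2
Op 2: write(P1, v2, 138). refcount(pp2)=2>1 -> COPY to pp3. 4 ppages; refcounts: pp0:2 pp1:2 pp2:1 pp3:1
Op 3: read(P0, v2) -> 10. No state change.
Op 4: write(P0, v0, 161). refcount(pp0)=2>1 -> COPY to pp4. 5 ppages; refcounts: pp0:1 pp1:2 pp2:1 pp3:1 pp4:1
Op 5: read(P1, v1) -> 15. No state change.
Op 6: write(P1, v2, 158). refcount(pp3)=1 -> write in place. 5 ppages; refcounts: pp0:1 pp1:2 pp2:1 pp3:1 pp4:1
Op 7: write(P0, v1, 186). refcount(pp1)=2>1 -> COPY to pp5. 6 ppages; refcounts: pp0:1 pp1:1 pp2:1 pp3:1 pp4:1 pp5:1
P0: v0 -> pp4 = 161
P1: v0 -> pp0 = 20

Answer: 161 20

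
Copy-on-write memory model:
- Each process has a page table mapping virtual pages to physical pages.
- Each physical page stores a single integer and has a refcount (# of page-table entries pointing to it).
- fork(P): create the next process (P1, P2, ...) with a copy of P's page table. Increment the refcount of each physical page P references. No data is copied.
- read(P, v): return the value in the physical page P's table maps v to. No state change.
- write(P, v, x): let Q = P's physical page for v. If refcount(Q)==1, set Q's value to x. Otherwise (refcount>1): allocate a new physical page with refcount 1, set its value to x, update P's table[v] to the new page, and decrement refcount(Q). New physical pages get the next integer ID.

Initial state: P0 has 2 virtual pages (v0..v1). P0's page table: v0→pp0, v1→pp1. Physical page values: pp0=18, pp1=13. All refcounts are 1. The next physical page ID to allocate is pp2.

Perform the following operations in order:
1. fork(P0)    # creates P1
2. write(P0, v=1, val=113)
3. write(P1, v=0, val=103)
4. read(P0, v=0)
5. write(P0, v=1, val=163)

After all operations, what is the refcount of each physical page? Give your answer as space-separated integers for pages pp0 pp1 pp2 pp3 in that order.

Answer: 1 1 1 1

Derivation:
Op 1: fork(P0) -> P1. 2 ppages; refcounts: pp0:2 pp1:2
Op 2: write(P0, v1, 113). refcount(pp1)=2>1 -> COPY to pp2. 3 ppages; refcounts: pp0:2 pp1:1 pp2:1
Op 3: write(P1, v0, 103). refcount(pp0)=2>1 -> COPY to pp3. 4 ppages; refcounts: pp0:1 pp1:1 pp2:1 pp3:1
Op 4: read(P0, v0) -> 18. No state change.
Op 5: write(P0, v1, 163). refcount(pp2)=1 -> write in place. 4 ppages; refcounts: pp0:1 pp1:1 pp2:1 pp3:1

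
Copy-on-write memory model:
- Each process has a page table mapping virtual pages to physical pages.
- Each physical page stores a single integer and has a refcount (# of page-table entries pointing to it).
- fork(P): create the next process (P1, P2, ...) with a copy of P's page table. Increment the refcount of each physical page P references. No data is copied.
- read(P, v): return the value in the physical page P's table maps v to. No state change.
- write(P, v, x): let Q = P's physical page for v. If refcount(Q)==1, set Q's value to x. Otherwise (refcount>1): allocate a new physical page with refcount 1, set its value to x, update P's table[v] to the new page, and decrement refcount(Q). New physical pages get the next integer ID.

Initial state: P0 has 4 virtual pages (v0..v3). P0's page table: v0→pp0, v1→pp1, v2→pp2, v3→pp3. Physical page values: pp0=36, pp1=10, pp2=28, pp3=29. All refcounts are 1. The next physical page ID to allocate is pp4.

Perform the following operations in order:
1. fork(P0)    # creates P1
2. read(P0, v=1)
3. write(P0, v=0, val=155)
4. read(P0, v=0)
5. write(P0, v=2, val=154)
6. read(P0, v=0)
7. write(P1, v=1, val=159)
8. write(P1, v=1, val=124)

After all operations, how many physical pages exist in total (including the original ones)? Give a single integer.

Answer: 7

Derivation:
Op 1: fork(P0) -> P1. 4 ppages; refcounts: pp0:2 pp1:2 pp2:2 pp3:2
Op 2: read(P0, v1) -> 10. No state change.
Op 3: write(P0, v0, 155). refcount(pp0)=2>1 -> COPY to pp4. 5 ppages; refcounts: pp0:1 pp1:2 pp2:2 pp3:2 pp4:1
Op 4: read(P0, v0) -> 155. No state change.
Op 5: write(P0, v2, 154). refcount(pp2)=2>1 -> COPY to pp5. 6 ppages; refcounts: pp0:1 pp1:2 pp2:1 pp3:2 pp4:1 pp5:1
Op 6: read(P0, v0) -> 155. No state change.
Op 7: write(P1, v1, 159). refcount(pp1)=2>1 -> COPY to pp6. 7 ppages; refcounts: pp0:1 pp1:1 pp2:1 pp3:2 pp4:1 pp5:1 pp6:1
Op 8: write(P1, v1, 124). refcount(pp6)=1 -> write in place. 7 ppages; refcounts: pp0:1 pp1:1 pp2:1 pp3:2 pp4:1 pp5:1 pp6:1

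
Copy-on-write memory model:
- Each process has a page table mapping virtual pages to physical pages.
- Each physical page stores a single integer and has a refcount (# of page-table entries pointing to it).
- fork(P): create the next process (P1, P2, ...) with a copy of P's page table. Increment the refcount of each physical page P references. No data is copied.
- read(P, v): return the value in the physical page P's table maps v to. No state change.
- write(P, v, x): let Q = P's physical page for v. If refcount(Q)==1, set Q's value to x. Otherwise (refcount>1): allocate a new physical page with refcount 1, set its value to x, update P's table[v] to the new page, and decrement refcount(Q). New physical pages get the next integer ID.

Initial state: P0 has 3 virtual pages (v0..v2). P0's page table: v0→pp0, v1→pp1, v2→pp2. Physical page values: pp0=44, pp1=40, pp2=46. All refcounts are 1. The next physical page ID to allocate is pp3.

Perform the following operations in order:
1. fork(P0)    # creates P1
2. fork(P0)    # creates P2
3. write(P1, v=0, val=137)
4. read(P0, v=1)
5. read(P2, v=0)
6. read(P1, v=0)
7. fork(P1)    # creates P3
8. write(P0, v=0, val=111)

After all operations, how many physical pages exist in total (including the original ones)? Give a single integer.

Answer: 5

Derivation:
Op 1: fork(P0) -> P1. 3 ppages; refcounts: pp0:2 pp1:2 pp2:2
Op 2: fork(P0) -> P2. 3 ppages; refcounts: pp0:3 pp1:3 pp2:3
Op 3: write(P1, v0, 137). refcount(pp0)=3>1 -> COPY to pp3. 4 ppages; refcounts: pp0:2 pp1:3 pp2:3 pp3:1
Op 4: read(P0, v1) -> 40. No state change.
Op 5: read(P2, v0) -> 44. No state change.
Op 6: read(P1, v0) -> 137. No state change.
Op 7: fork(P1) -> P3. 4 ppages; refcounts: pp0:2 pp1:4 pp2:4 pp3:2
Op 8: write(P0, v0, 111). refcount(pp0)=2>1 -> COPY to pp4. 5 ppages; refcounts: pp0:1 pp1:4 pp2:4 pp3:2 pp4:1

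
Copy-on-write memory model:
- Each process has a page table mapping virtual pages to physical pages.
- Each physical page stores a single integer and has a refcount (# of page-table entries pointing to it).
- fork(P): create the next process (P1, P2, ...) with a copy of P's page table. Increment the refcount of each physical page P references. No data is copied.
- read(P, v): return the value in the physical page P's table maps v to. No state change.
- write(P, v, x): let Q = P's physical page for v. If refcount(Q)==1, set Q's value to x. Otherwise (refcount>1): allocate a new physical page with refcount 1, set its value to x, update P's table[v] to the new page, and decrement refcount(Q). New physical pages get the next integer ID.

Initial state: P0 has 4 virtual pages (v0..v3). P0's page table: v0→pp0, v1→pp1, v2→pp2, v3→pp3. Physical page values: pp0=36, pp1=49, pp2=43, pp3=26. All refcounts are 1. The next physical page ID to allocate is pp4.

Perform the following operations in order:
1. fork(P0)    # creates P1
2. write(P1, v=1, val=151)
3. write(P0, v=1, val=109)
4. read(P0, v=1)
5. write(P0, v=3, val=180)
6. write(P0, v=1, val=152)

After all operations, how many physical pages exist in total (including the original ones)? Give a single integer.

Answer: 6

Derivation:
Op 1: fork(P0) -> P1. 4 ppages; refcounts: pp0:2 pp1:2 pp2:2 pp3:2
Op 2: write(P1, v1, 151). refcount(pp1)=2>1 -> COPY to pp4. 5 ppages; refcounts: pp0:2 pp1:1 pp2:2 pp3:2 pp4:1
Op 3: write(P0, v1, 109). refcount(pp1)=1 -> write in place. 5 ppages; refcounts: pp0:2 pp1:1 pp2:2 pp3:2 pp4:1
Op 4: read(P0, v1) -> 109. No state change.
Op 5: write(P0, v3, 180). refcount(pp3)=2>1 -> COPY to pp5. 6 ppages; refcounts: pp0:2 pp1:1 pp2:2 pp3:1 pp4:1 pp5:1
Op 6: write(P0, v1, 152). refcount(pp1)=1 -> write in place. 6 ppages; refcounts: pp0:2 pp1:1 pp2:2 pp3:1 pp4:1 pp5:1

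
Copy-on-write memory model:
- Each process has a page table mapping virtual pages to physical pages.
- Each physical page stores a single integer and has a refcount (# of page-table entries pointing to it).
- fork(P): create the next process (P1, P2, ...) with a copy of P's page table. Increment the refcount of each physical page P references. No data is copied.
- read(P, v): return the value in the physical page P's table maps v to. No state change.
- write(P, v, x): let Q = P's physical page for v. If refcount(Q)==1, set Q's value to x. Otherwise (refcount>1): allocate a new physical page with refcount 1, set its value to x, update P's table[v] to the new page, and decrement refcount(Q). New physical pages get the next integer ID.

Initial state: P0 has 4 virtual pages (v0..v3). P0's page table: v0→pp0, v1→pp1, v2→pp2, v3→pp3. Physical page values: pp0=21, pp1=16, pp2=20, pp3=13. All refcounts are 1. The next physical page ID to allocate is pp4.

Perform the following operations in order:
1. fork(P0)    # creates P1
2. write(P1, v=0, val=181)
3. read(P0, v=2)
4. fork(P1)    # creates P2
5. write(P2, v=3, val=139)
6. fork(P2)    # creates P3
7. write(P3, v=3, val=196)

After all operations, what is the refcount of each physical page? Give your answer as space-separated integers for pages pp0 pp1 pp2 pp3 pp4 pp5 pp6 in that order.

Answer: 1 4 4 2 3 1 1

Derivation:
Op 1: fork(P0) -> P1. 4 ppages; refcounts: pp0:2 pp1:2 pp2:2 pp3:2
Op 2: write(P1, v0, 181). refcount(pp0)=2>1 -> COPY to pp4. 5 ppages; refcounts: pp0:1 pp1:2 pp2:2 pp3:2 pp4:1
Op 3: read(P0, v2) -> 20. No state change.
Op 4: fork(P1) -> P2. 5 ppages; refcounts: pp0:1 pp1:3 pp2:3 pp3:3 pp4:2
Op 5: write(P2, v3, 139). refcount(pp3)=3>1 -> COPY to pp5. 6 ppages; refcounts: pp0:1 pp1:3 pp2:3 pp3:2 pp4:2 pp5:1
Op 6: fork(P2) -> P3. 6 ppages; refcounts: pp0:1 pp1:4 pp2:4 pp3:2 pp4:3 pp5:2
Op 7: write(P3, v3, 196). refcount(pp5)=2>1 -> COPY to pp6. 7 ppages; refcounts: pp0:1 pp1:4 pp2:4 pp3:2 pp4:3 pp5:1 pp6:1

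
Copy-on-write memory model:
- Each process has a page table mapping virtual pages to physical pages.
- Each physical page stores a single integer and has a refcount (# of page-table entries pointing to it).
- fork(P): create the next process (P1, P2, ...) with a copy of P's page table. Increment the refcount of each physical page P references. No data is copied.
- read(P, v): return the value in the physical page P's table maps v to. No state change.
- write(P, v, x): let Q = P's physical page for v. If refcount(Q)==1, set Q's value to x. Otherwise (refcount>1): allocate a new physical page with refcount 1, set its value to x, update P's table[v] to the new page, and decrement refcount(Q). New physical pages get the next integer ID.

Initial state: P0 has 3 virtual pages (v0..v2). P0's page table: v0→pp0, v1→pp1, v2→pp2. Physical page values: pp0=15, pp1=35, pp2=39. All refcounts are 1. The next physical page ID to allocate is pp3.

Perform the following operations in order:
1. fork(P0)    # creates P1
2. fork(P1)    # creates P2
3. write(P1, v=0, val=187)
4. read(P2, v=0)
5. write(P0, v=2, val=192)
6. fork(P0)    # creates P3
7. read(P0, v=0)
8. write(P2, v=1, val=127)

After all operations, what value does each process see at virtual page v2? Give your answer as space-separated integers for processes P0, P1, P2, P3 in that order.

Answer: 192 39 39 192

Derivation:
Op 1: fork(P0) -> P1. 3 ppages; refcounts: pp0:2 pp1:2 pp2:2
Op 2: fork(P1) -> P2. 3 ppages; refcounts: pp0:3 pp1:3 pp2:3
Op 3: write(P1, v0, 187). refcount(pp0)=3>1 -> COPY to pp3. 4 ppages; refcounts: pp0:2 pp1:3 pp2:3 pp3:1
Op 4: read(P2, v0) -> 15. No state change.
Op 5: write(P0, v2, 192). refcount(pp2)=3>1 -> COPY to pp4. 5 ppages; refcounts: pp0:2 pp1:3 pp2:2 pp3:1 pp4:1
Op 6: fork(P0) -> P3. 5 ppages; refcounts: pp0:3 pp1:4 pp2:2 pp3:1 pp4:2
Op 7: read(P0, v0) -> 15. No state change.
Op 8: write(P2, v1, 127). refcount(pp1)=4>1 -> COPY to pp5. 6 ppages; refcounts: pp0:3 pp1:3 pp2:2 pp3:1 pp4:2 pp5:1
P0: v2 -> pp4 = 192
P1: v2 -> pp2 = 39
P2: v2 -> pp2 = 39
P3: v2 -> pp4 = 192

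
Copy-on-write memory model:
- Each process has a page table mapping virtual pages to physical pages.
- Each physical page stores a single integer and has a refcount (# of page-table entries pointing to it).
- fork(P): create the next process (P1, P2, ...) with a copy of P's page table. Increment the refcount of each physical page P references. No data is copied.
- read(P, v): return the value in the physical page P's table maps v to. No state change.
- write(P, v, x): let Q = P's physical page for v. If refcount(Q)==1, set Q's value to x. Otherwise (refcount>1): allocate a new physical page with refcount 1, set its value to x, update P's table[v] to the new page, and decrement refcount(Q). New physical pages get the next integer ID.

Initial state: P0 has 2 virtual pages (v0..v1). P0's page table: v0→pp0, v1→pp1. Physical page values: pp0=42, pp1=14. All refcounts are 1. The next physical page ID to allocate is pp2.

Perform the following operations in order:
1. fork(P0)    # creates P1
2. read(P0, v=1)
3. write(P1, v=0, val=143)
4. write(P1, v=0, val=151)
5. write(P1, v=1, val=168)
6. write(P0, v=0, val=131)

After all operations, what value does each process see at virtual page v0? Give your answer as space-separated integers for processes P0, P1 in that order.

Answer: 131 151

Derivation:
Op 1: fork(P0) -> P1. 2 ppages; refcounts: pp0:2 pp1:2
Op 2: read(P0, v1) -> 14. No state change.
Op 3: write(P1, v0, 143). refcount(pp0)=2>1 -> COPY to pp2. 3 ppages; refcounts: pp0:1 pp1:2 pp2:1
Op 4: write(P1, v0, 151). refcount(pp2)=1 -> write in place. 3 ppages; refcounts: pp0:1 pp1:2 pp2:1
Op 5: write(P1, v1, 168). refcount(pp1)=2>1 -> COPY to pp3. 4 ppages; refcounts: pp0:1 pp1:1 pp2:1 pp3:1
Op 6: write(P0, v0, 131). refcount(pp0)=1 -> write in place. 4 ppages; refcounts: pp0:1 pp1:1 pp2:1 pp3:1
P0: v0 -> pp0 = 131
P1: v0 -> pp2 = 151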